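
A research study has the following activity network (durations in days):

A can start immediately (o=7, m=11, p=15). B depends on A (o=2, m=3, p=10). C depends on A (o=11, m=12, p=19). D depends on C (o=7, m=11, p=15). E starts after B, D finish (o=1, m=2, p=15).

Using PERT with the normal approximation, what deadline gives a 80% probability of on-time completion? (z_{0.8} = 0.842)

41.8 days

te_A = (7 + 4·11 + 15)/6 = 66/6 = 11; σ²_A = ((15−7)/6)² = 1.778
te_B = (2 + 4·3 + 10)/6 = 24/6 = 4; σ²_B = ((10−2)/6)² = 1.778
te_C = (11 + 4·12 + 19)/6 = 78/6 = 13; σ²_C = ((19−11)/6)² = 1.778
te_D = (7 + 4·11 + 15)/6 = 66/6 = 11; σ²_D = ((15−7)/6)² = 1.778
te_E = (1 + 4·2 + 15)/6 = 24/6 = 4; σ²_E = ((15−1)/6)² = 5.444

Forward pass:
ES_A = 0; EF_A = 11
ES_B = 11; EF_B = 11+4 = 15
ES_C = 11; EF_C = 11+13 = 24
ES_D = 24; EF_D = 24+11 = 35
ES_E = max(EF_B=15, EF_D=35) = 35; EF_E = 35+4 = 39
Expected project duration μ = 39 days. Critical path: A → C → D → E.

Variance along critical path = 1.778 + 1.778 + 1.778 + 5.444 = 10.778; σ = 3.283 days.
D = μ + z·σ = 39 + 0.842·3.283 = 41.8 days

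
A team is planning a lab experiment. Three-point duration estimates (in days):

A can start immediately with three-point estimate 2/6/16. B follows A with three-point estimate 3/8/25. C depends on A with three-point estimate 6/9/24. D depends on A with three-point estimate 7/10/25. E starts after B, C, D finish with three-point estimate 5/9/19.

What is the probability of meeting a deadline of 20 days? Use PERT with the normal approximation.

0.022

te_A = (2 + 4·6 + 16)/6 = 42/6 = 7; σ²_A = ((16−2)/6)² = 5.444
te_B = (3 + 4·8 + 25)/6 = 60/6 = 10; σ²_B = ((25−3)/6)² = 13.444
te_C = (6 + 4·9 + 24)/6 = 66/6 = 11; σ²_C = ((24−6)/6)² = 9.000
te_D = (7 + 4·10 + 25)/6 = 72/6 = 12; σ²_D = ((25−7)/6)² = 9.000
te_E = (5 + 4·9 + 19)/6 = 60/6 = 10; σ²_E = ((19−5)/6)² = 5.444

Forward pass:
ES_A = 0; EF_A = 7
ES_B = 7; EF_B = 7+10 = 17
ES_C = 7; EF_C = 7+11 = 18
ES_D = 7; EF_D = 7+12 = 19
ES_E = max(EF_B=17, EF_C=18, EF_D=19) = 19; EF_E = 19+10 = 29
Expected project duration μ = 29 days. Critical path: A → D → E.

Variance along critical path = 5.444 + 9.000 + 5.444 = 19.889; σ = √19.889 = 4.460 days.
Z = (20 − 29) / 4.460 = -2.018
P(T ≤ 20) = Φ(-2.018) ≈ 0.022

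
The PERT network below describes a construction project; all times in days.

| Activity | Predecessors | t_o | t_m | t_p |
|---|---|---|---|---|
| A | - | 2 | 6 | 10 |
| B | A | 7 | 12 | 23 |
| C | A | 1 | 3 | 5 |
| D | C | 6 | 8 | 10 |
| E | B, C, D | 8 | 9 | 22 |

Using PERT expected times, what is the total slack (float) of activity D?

te_A = (2 + 4·6 + 10)/6 = 36/6 = 6
te_B = (7 + 4·12 + 23)/6 = 78/6 = 13
te_C = (1 + 4·3 + 5)/6 = 18/6 = 3
te_D = (6 + 4·8 + 10)/6 = 48/6 = 8
te_E = (8 + 4·9 + 22)/6 = 66/6 = 11

Forward pass:
ES_A = 0; EF_A = 6
ES_B = 6; EF_B = 6+13 = 19
ES_C = 6; EF_C = 6+3 = 9
ES_D = 9; EF_D = 9+8 = 17
ES_E = max(EF_B=19, EF_C=9, EF_D=17) = 19; EF_E = 19+11 = 30
Expected project duration μ = 30 days. Critical path: A → B → E.

Backward pass:
LF_E = 30; LS_E = 30−11 = 19
LF_D = LS_E = 19; LS_D = 19−8 = 11
LF_C = min(LS_D=11, LS_E=19) = 11; LS_C = 11−3 = 8
LF_B = LS_E = 19; LS_B = 19−13 = 6
LF_A = min(LS_B=6, LS_C=8) = 6; LS_A = 6−6 = 0
Slack_D = LS_D − ES_D = 11 − 9 = 2

2 days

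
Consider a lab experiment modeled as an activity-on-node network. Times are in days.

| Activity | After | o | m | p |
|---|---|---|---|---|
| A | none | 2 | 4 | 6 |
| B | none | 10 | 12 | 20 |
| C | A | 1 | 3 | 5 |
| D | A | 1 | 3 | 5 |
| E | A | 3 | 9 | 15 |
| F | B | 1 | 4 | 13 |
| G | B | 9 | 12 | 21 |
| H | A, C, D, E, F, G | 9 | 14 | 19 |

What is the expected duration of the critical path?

40 days

te_A = (2 + 4·4 + 6)/6 = 24/6 = 4
te_B = (10 + 4·12 + 20)/6 = 78/6 = 13
te_C = (1 + 4·3 + 5)/6 = 18/6 = 3
te_D = (1 + 4·3 + 5)/6 = 18/6 = 3
te_E = (3 + 4·9 + 15)/6 = 54/6 = 9
te_F = (1 + 4·4 + 13)/6 = 30/6 = 5
te_G = (9 + 4·12 + 21)/6 = 78/6 = 13
te_H = (9 + 4·14 + 19)/6 = 84/6 = 14

Forward pass:
ES_A = 0; EF_A = 4
ES_B = 0; EF_B = 13
ES_C = 4; EF_C = 4+3 = 7
ES_D = 4; EF_D = 4+3 = 7
ES_E = 4; EF_E = 4+9 = 13
ES_F = 13; EF_F = 13+5 = 18
ES_G = 13; EF_G = 13+13 = 26
ES_H = max(EF_A=4, EF_C=7, EF_D=7, EF_E=13, EF_F=18, EF_G=26) = 26; EF_H = 26+14 = 40
Expected project duration μ = 40 days. Critical path: B → G → H.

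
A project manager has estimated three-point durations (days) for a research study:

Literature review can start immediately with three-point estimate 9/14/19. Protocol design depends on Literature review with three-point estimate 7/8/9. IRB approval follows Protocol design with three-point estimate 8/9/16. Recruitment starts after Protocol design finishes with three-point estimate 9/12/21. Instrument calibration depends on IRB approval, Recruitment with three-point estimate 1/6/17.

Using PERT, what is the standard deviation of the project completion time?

3.74 days

te_Literature review = (9 + 4·14 + 19)/6 = 84/6 = 14; σ²_Literature review = ((19−9)/6)² = 2.778
te_Protocol design = (7 + 4·8 + 9)/6 = 48/6 = 8; σ²_Protocol design = ((9−7)/6)² = 0.111
te_IRB approval = (8 + 4·9 + 16)/6 = 60/6 = 10; σ²_IRB approval = ((16−8)/6)² = 1.778
te_Recruitment = (9 + 4·12 + 21)/6 = 78/6 = 13; σ²_Recruitment = ((21−9)/6)² = 4.000
te_Instrument calibration = (1 + 4·6 + 17)/6 = 42/6 = 7; σ²_Instrument calibration = ((17−1)/6)² = 7.111

Forward pass:
ES_Literature review = 0; EF_Literature review = 14
ES_Protocol design = 14; EF_Protocol design = 14+8 = 22
ES_IRB approval = 22; EF_IRB approval = 22+10 = 32
ES_Recruitment = 22; EF_Recruitment = 22+13 = 35
ES_Instrument calibration = max(EF_IRB approval=32, EF_Recruitment=35) = 35; EF_Instrument calibration = 35+7 = 42
Expected project duration μ = 42 days. Critical path: Literature review → Protocol design → Recruitment → Instrument calibration.

Variance along critical path = 2.778 + 0.111 + 4.000 + 7.111 = 14.000
σ = √14.000 = 3.742 days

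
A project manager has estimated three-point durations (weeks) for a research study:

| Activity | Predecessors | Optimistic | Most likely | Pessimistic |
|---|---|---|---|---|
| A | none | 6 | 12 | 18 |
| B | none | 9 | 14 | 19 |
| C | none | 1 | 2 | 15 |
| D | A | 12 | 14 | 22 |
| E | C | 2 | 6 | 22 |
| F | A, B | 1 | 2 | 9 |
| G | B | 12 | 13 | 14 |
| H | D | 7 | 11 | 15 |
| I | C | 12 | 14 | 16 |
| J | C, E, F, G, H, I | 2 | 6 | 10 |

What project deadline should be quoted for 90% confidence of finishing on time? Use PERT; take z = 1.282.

48.1 weeks

te_A = (6 + 4·12 + 18)/6 = 72/6 = 12; σ²_A = ((18−6)/6)² = 4.000
te_B = (9 + 4·14 + 19)/6 = 84/6 = 14; σ²_B = ((19−9)/6)² = 2.778
te_C = (1 + 4·2 + 15)/6 = 24/6 = 4; σ²_C = ((15−1)/6)² = 5.444
te_D = (12 + 4·14 + 22)/6 = 90/6 = 15; σ²_D = ((22−12)/6)² = 2.778
te_E = (2 + 4·6 + 22)/6 = 48/6 = 8; σ²_E = ((22−2)/6)² = 11.111
te_F = (1 + 4·2 + 9)/6 = 18/6 = 3; σ²_F = ((9−1)/6)² = 1.778
te_G = (12 + 4·13 + 14)/6 = 78/6 = 13; σ²_G = ((14−12)/6)² = 0.111
te_H = (7 + 4·11 + 15)/6 = 66/6 = 11; σ²_H = ((15−7)/6)² = 1.778
te_I = (12 + 4·14 + 16)/6 = 84/6 = 14; σ²_I = ((16−12)/6)² = 0.444
te_J = (2 + 4·6 + 10)/6 = 36/6 = 6; σ²_J = ((10−2)/6)² = 1.778

Forward pass:
ES_A = 0; EF_A = 12
ES_B = 0; EF_B = 14
ES_C = 0; EF_C = 4
ES_D = 12; EF_D = 12+15 = 27
ES_E = 4; EF_E = 4+8 = 12
ES_F = max(EF_A=12, EF_B=14) = 14; EF_F = 14+3 = 17
ES_G = 14; EF_G = 14+13 = 27
ES_H = 27; EF_H = 27+11 = 38
ES_I = 4; EF_I = 4+14 = 18
ES_J = max(EF_C=4, EF_E=12, EF_F=17, EF_G=27, EF_H=38, EF_I=18) = 38; EF_J = 38+6 = 44
Expected project duration μ = 44 weeks. Critical path: A → D → H → J.

Variance along critical path = 4.000 + 2.778 + 1.778 + 1.778 = 10.333; σ = 3.215 weeks.
D = μ + z·σ = 44 + 1.282·3.215 = 48.1 weeks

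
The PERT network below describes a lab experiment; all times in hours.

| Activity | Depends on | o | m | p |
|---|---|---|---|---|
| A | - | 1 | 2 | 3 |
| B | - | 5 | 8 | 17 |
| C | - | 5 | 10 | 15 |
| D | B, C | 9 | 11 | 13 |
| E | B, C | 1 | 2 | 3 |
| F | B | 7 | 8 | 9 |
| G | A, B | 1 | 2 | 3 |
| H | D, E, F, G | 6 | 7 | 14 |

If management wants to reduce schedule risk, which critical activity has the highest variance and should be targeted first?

te_A = (1 + 4·2 + 3)/6 = 12/6 = 2; σ²_A = ((3−1)/6)² = 0.111
te_B = (5 + 4·8 + 17)/6 = 54/6 = 9; σ²_B = ((17−5)/6)² = 4.000
te_C = (5 + 4·10 + 15)/6 = 60/6 = 10; σ²_C = ((15−5)/6)² = 2.778
te_D = (9 + 4·11 + 13)/6 = 66/6 = 11; σ²_D = ((13−9)/6)² = 0.444
te_E = (1 + 4·2 + 3)/6 = 12/6 = 2; σ²_E = ((3−1)/6)² = 0.111
te_F = (7 + 4·8 + 9)/6 = 48/6 = 8; σ²_F = ((9−7)/6)² = 0.111
te_G = (1 + 4·2 + 3)/6 = 12/6 = 2; σ²_G = ((3−1)/6)² = 0.111
te_H = (6 + 4·7 + 14)/6 = 48/6 = 8; σ²_H = ((14−6)/6)² = 1.778

Forward pass:
ES_A = 0; EF_A = 2
ES_B = 0; EF_B = 9
ES_C = 0; EF_C = 10
ES_D = max(EF_B=9, EF_C=10) = 10; EF_D = 10+11 = 21
ES_E = max(EF_B=9, EF_C=10) = 10; EF_E = 10+2 = 12
ES_F = 9; EF_F = 9+8 = 17
ES_G = max(EF_A=2, EF_B=9) = 9; EF_G = 9+2 = 11
ES_H = max(EF_D=21, EF_E=12, EF_F=17, EF_G=11) = 21; EF_H = 21+8 = 29
Expected project duration μ = 29 hours. Critical path: C → D → H.

Variances on critical path: σ²_C=2.778, σ²_D=0.444, σ²_H=1.778.
Largest is σ²_C = 2.778.

C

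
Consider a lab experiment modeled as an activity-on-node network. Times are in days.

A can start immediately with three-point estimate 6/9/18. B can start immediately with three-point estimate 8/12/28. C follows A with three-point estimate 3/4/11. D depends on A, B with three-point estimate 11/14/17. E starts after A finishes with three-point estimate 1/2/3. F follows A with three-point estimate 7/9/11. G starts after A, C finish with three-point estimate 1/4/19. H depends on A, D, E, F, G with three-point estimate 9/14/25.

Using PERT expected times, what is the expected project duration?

te_A = (6 + 4·9 + 18)/6 = 60/6 = 10
te_B = (8 + 4·12 + 28)/6 = 84/6 = 14
te_C = (3 + 4·4 + 11)/6 = 30/6 = 5
te_D = (11 + 4·14 + 17)/6 = 84/6 = 14
te_E = (1 + 4·2 + 3)/6 = 12/6 = 2
te_F = (7 + 4·9 + 11)/6 = 54/6 = 9
te_G = (1 + 4·4 + 19)/6 = 36/6 = 6
te_H = (9 + 4·14 + 25)/6 = 90/6 = 15

Forward pass:
ES_A = 0; EF_A = 10
ES_B = 0; EF_B = 14
ES_C = 10; EF_C = 10+5 = 15
ES_D = max(EF_A=10, EF_B=14) = 14; EF_D = 14+14 = 28
ES_E = 10; EF_E = 10+2 = 12
ES_F = 10; EF_F = 10+9 = 19
ES_G = max(EF_A=10, EF_C=15) = 15; EF_G = 15+6 = 21
ES_H = max(EF_A=10, EF_D=28, EF_E=12, EF_F=19, EF_G=21) = 28; EF_H = 28+15 = 43
Expected project duration μ = 43 days. Critical path: B → D → H.

43 days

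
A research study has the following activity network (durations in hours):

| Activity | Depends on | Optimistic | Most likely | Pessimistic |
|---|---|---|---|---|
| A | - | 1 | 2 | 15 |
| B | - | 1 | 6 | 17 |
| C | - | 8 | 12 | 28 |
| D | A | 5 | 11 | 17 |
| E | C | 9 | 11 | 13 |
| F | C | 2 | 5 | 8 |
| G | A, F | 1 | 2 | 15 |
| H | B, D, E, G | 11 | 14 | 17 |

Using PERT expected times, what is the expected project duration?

39 hours

te_A = (1 + 4·2 + 15)/6 = 24/6 = 4
te_B = (1 + 4·6 + 17)/6 = 42/6 = 7
te_C = (8 + 4·12 + 28)/6 = 84/6 = 14
te_D = (5 + 4·11 + 17)/6 = 66/6 = 11
te_E = (9 + 4·11 + 13)/6 = 66/6 = 11
te_F = (2 + 4·5 + 8)/6 = 30/6 = 5
te_G = (1 + 4·2 + 15)/6 = 24/6 = 4
te_H = (11 + 4·14 + 17)/6 = 84/6 = 14

Forward pass:
ES_A = 0; EF_A = 4
ES_B = 0; EF_B = 7
ES_C = 0; EF_C = 14
ES_D = 4; EF_D = 4+11 = 15
ES_E = 14; EF_E = 14+11 = 25
ES_F = 14; EF_F = 14+5 = 19
ES_G = max(EF_A=4, EF_F=19) = 19; EF_G = 19+4 = 23
ES_H = max(EF_B=7, EF_D=15, EF_E=25, EF_G=23) = 25; EF_H = 25+14 = 39
Expected project duration μ = 39 hours. Critical path: C → E → H.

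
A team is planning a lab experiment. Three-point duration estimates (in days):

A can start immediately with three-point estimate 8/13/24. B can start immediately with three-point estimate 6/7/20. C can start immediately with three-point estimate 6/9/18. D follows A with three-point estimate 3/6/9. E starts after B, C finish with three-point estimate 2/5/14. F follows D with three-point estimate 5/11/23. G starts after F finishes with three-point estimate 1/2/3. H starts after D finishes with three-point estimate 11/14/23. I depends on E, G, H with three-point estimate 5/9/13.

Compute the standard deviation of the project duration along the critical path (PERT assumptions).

3.73 days

te_A = (8 + 4·13 + 24)/6 = 84/6 = 14; σ²_A = ((24−8)/6)² = 7.111
te_B = (6 + 4·7 + 20)/6 = 54/6 = 9; σ²_B = ((20−6)/6)² = 5.444
te_C = (6 + 4·9 + 18)/6 = 60/6 = 10; σ²_C = ((18−6)/6)² = 4.000
te_D = (3 + 4·6 + 9)/6 = 36/6 = 6; σ²_D = ((9−3)/6)² = 1.000
te_E = (2 + 4·5 + 14)/6 = 36/6 = 6; σ²_E = ((14−2)/6)² = 4.000
te_F = (5 + 4·11 + 23)/6 = 72/6 = 12; σ²_F = ((23−5)/6)² = 9.000
te_G = (1 + 4·2 + 3)/6 = 12/6 = 2; σ²_G = ((3−1)/6)² = 0.111
te_H = (11 + 4·14 + 23)/6 = 90/6 = 15; σ²_H = ((23−11)/6)² = 4.000
te_I = (5 + 4·9 + 13)/6 = 54/6 = 9; σ²_I = ((13−5)/6)² = 1.778

Forward pass:
ES_A = 0; EF_A = 14
ES_B = 0; EF_B = 9
ES_C = 0; EF_C = 10
ES_D = 14; EF_D = 14+6 = 20
ES_E = max(EF_B=9, EF_C=10) = 10; EF_E = 10+6 = 16
ES_F = 20; EF_F = 20+12 = 32
ES_G = 32; EF_G = 32+2 = 34
ES_H = 20; EF_H = 20+15 = 35
ES_I = max(EF_E=16, EF_G=34, EF_H=35) = 35; EF_I = 35+9 = 44
Expected project duration μ = 44 days. Critical path: A → D → H → I.

Variance along critical path = 7.111 + 1.000 + 4.000 + 1.778 = 13.889
σ = √13.889 = 3.727 days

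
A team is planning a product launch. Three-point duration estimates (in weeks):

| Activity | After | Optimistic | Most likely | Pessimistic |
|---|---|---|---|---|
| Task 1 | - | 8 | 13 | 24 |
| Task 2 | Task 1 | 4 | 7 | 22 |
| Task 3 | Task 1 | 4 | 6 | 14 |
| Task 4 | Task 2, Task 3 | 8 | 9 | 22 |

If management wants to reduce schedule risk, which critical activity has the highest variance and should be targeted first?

Task 2

te_Task 1 = (8 + 4·13 + 24)/6 = 84/6 = 14; σ²_Task 1 = ((24−8)/6)² = 7.111
te_Task 2 = (4 + 4·7 + 22)/6 = 54/6 = 9; σ²_Task 2 = ((22−4)/6)² = 9.000
te_Task 3 = (4 + 4·6 + 14)/6 = 42/6 = 7; σ²_Task 3 = ((14−4)/6)² = 2.778
te_Task 4 = (8 + 4·9 + 22)/6 = 66/6 = 11; σ²_Task 4 = ((22−8)/6)² = 5.444

Forward pass:
ES_Task 1 = 0; EF_Task 1 = 14
ES_Task 2 = 14; EF_Task 2 = 14+9 = 23
ES_Task 3 = 14; EF_Task 3 = 14+7 = 21
ES_Task 4 = max(EF_Task 2=23, EF_Task 3=21) = 23; EF_Task 4 = 23+11 = 34
Expected project duration μ = 34 weeks. Critical path: Task 1 → Task 2 → Task 4.

Variances on critical path: σ²_Task 1=7.111, σ²_Task 2=9.000, σ²_Task 4=5.444.
Largest is σ²_Task 2 = 9.000.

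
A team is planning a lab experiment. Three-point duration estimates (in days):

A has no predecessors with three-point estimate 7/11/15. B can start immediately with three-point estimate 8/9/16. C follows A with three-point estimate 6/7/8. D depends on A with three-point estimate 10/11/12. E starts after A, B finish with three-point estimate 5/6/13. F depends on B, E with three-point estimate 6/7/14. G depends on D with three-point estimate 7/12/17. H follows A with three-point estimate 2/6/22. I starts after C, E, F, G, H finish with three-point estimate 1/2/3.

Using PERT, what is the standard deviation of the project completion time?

te_A = (7 + 4·11 + 15)/6 = 66/6 = 11; σ²_A = ((15−7)/6)² = 1.778
te_B = (8 + 4·9 + 16)/6 = 60/6 = 10; σ²_B = ((16−8)/6)² = 1.778
te_C = (6 + 4·7 + 8)/6 = 42/6 = 7; σ²_C = ((8−6)/6)² = 0.111
te_D = (10 + 4·11 + 12)/6 = 66/6 = 11; σ²_D = ((12−10)/6)² = 0.111
te_E = (5 + 4·6 + 13)/6 = 42/6 = 7; σ²_E = ((13−5)/6)² = 1.778
te_F = (6 + 4·7 + 14)/6 = 48/6 = 8; σ²_F = ((14−6)/6)² = 1.778
te_G = (7 + 4·12 + 17)/6 = 72/6 = 12; σ²_G = ((17−7)/6)² = 2.778
te_H = (2 + 4·6 + 22)/6 = 48/6 = 8; σ²_H = ((22−2)/6)² = 11.111
te_I = (1 + 4·2 + 3)/6 = 12/6 = 2; σ²_I = ((3−1)/6)² = 0.111

Forward pass:
ES_A = 0; EF_A = 11
ES_B = 0; EF_B = 10
ES_C = 11; EF_C = 11+7 = 18
ES_D = 11; EF_D = 11+11 = 22
ES_E = max(EF_A=11, EF_B=10) = 11; EF_E = 11+7 = 18
ES_F = max(EF_B=10, EF_E=18) = 18; EF_F = 18+8 = 26
ES_G = 22; EF_G = 22+12 = 34
ES_H = 11; EF_H = 11+8 = 19
ES_I = max(EF_C=18, EF_E=18, EF_F=26, EF_G=34, EF_H=19) = 34; EF_I = 34+2 = 36
Expected project duration μ = 36 days. Critical path: A → D → G → I.

Variance along critical path = 1.778 + 0.111 + 2.778 + 0.111 = 4.778
σ = √4.778 = 2.186 days

2.19 days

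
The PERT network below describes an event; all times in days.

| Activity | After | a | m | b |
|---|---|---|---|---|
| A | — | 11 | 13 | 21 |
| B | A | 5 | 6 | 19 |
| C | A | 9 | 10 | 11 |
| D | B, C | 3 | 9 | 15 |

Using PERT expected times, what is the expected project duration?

te_A = (11 + 4·13 + 21)/6 = 84/6 = 14
te_B = (5 + 4·6 + 19)/6 = 48/6 = 8
te_C = (9 + 4·10 + 11)/6 = 60/6 = 10
te_D = (3 + 4·9 + 15)/6 = 54/6 = 9

Forward pass:
ES_A = 0; EF_A = 14
ES_B = 14; EF_B = 14+8 = 22
ES_C = 14; EF_C = 14+10 = 24
ES_D = max(EF_B=22, EF_C=24) = 24; EF_D = 24+9 = 33
Expected project duration μ = 33 days. Critical path: A → C → D.

33 days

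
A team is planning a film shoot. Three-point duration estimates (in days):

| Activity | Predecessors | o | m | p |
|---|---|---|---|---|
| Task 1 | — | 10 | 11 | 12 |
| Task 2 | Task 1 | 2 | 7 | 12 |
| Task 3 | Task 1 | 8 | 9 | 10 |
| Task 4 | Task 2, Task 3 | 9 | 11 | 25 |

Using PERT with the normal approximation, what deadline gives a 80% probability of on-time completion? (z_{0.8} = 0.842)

35.3 days

te_Task 1 = (10 + 4·11 + 12)/6 = 66/6 = 11; σ²_Task 1 = ((12−10)/6)² = 0.111
te_Task 2 = (2 + 4·7 + 12)/6 = 42/6 = 7; σ²_Task 2 = ((12−2)/6)² = 2.778
te_Task 3 = (8 + 4·9 + 10)/6 = 54/6 = 9; σ²_Task 3 = ((10−8)/6)² = 0.111
te_Task 4 = (9 + 4·11 + 25)/6 = 78/6 = 13; σ²_Task 4 = ((25−9)/6)² = 7.111

Forward pass:
ES_Task 1 = 0; EF_Task 1 = 11
ES_Task 2 = 11; EF_Task 2 = 11+7 = 18
ES_Task 3 = 11; EF_Task 3 = 11+9 = 20
ES_Task 4 = max(EF_Task 2=18, EF_Task 3=20) = 20; EF_Task 4 = 20+13 = 33
Expected project duration μ = 33 days. Critical path: Task 1 → Task 3 → Task 4.

Variance along critical path = 0.111 + 0.111 + 7.111 = 7.333; σ = 2.708 days.
D = μ + z·σ = 33 + 0.842·2.708 = 35.3 days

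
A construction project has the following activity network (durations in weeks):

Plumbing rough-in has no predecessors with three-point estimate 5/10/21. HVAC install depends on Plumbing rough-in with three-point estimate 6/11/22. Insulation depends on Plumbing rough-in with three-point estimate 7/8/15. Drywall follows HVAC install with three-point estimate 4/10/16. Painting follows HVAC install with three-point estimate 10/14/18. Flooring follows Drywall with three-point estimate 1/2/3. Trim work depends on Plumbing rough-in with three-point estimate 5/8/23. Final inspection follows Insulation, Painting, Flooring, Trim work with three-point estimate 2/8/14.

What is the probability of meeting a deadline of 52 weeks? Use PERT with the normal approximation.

0.941

te_Plumbing rough-in = (5 + 4·10 + 21)/6 = 66/6 = 11; σ²_Plumbing rough-in = ((21−5)/6)² = 7.111
te_HVAC install = (6 + 4·11 + 22)/6 = 72/6 = 12; σ²_HVAC install = ((22−6)/6)² = 7.111
te_Insulation = (7 + 4·8 + 15)/6 = 54/6 = 9; σ²_Insulation = ((15−7)/6)² = 1.778
te_Drywall = (4 + 4·10 + 16)/6 = 60/6 = 10; σ²_Drywall = ((16−4)/6)² = 4.000
te_Painting = (10 + 4·14 + 18)/6 = 84/6 = 14; σ²_Painting = ((18−10)/6)² = 1.778
te_Flooring = (1 + 4·2 + 3)/6 = 12/6 = 2; σ²_Flooring = ((3−1)/6)² = 0.111
te_Trim work = (5 + 4·8 + 23)/6 = 60/6 = 10; σ²_Trim work = ((23−5)/6)² = 9.000
te_Final inspection = (2 + 4·8 + 14)/6 = 48/6 = 8; σ²_Final inspection = ((14−2)/6)² = 4.000

Forward pass:
ES_Plumbing rough-in = 0; EF_Plumbing rough-in = 11
ES_HVAC install = 11; EF_HVAC install = 11+12 = 23
ES_Insulation = 11; EF_Insulation = 11+9 = 20
ES_Drywall = 23; EF_Drywall = 23+10 = 33
ES_Painting = 23; EF_Painting = 23+14 = 37
ES_Flooring = 33; EF_Flooring = 33+2 = 35
ES_Trim work = 11; EF_Trim work = 11+10 = 21
ES_Final inspection = max(EF_Insulation=20, EF_Painting=37, EF_Flooring=35, EF_Trim work=21) = 37; EF_Final inspection = 37+8 = 45
Expected project duration μ = 45 weeks. Critical path: Plumbing rough-in → HVAC install → Painting → Final inspection.

Variance along critical path = 7.111 + 7.111 + 1.778 + 4.000 = 20.000; σ = √20.000 = 4.472 weeks.
Z = (52 − 45) / 4.472 = 1.565
P(T ≤ 52) = Φ(1.565) ≈ 0.941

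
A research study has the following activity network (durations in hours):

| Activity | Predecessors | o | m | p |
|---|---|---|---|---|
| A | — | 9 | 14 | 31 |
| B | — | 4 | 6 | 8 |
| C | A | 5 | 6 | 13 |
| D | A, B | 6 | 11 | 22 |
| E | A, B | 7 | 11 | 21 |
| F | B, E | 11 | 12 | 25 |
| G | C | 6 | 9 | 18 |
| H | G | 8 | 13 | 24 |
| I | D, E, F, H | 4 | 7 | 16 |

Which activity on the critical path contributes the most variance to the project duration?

te_A = (9 + 4·14 + 31)/6 = 96/6 = 16; σ²_A = ((31−9)/6)² = 13.444
te_B = (4 + 4·6 + 8)/6 = 36/6 = 6; σ²_B = ((8−4)/6)² = 0.444
te_C = (5 + 4·6 + 13)/6 = 42/6 = 7; σ²_C = ((13−5)/6)² = 1.778
te_D = (6 + 4·11 + 22)/6 = 72/6 = 12; σ²_D = ((22−6)/6)² = 7.111
te_E = (7 + 4·11 + 21)/6 = 72/6 = 12; σ²_E = ((21−7)/6)² = 5.444
te_F = (11 + 4·12 + 25)/6 = 84/6 = 14; σ²_F = ((25−11)/6)² = 5.444
te_G = (6 + 4·9 + 18)/6 = 60/6 = 10; σ²_G = ((18−6)/6)² = 4.000
te_H = (8 + 4·13 + 24)/6 = 84/6 = 14; σ²_H = ((24−8)/6)² = 7.111
te_I = (4 + 4·7 + 16)/6 = 48/6 = 8; σ²_I = ((16−4)/6)² = 4.000

Forward pass:
ES_A = 0; EF_A = 16
ES_B = 0; EF_B = 6
ES_C = 16; EF_C = 16+7 = 23
ES_D = max(EF_A=16, EF_B=6) = 16; EF_D = 16+12 = 28
ES_E = max(EF_A=16, EF_B=6) = 16; EF_E = 16+12 = 28
ES_F = max(EF_B=6, EF_E=28) = 28; EF_F = 28+14 = 42
ES_G = 23; EF_G = 23+10 = 33
ES_H = 33; EF_H = 33+14 = 47
ES_I = max(EF_D=28, EF_E=28, EF_F=42, EF_H=47) = 47; EF_I = 47+8 = 55
Expected project duration μ = 55 hours. Critical path: A → C → G → H → I.

Variances on critical path: σ²_A=13.444, σ²_C=1.778, σ²_G=4.000, σ²_H=7.111, σ²_I=4.000.
Largest is σ²_A = 13.444.

A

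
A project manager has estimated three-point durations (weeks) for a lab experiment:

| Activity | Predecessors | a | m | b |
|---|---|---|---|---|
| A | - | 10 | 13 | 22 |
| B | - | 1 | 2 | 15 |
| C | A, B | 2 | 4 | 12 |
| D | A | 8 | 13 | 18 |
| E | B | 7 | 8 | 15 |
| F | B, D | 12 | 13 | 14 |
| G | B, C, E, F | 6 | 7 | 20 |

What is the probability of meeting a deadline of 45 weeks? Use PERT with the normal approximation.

0.127

te_A = (10 + 4·13 + 22)/6 = 84/6 = 14; σ²_A = ((22−10)/6)² = 4.000
te_B = (1 + 4·2 + 15)/6 = 24/6 = 4; σ²_B = ((15−1)/6)² = 5.444
te_C = (2 + 4·4 + 12)/6 = 30/6 = 5; σ²_C = ((12−2)/6)² = 2.778
te_D = (8 + 4·13 + 18)/6 = 78/6 = 13; σ²_D = ((18−8)/6)² = 2.778
te_E = (7 + 4·8 + 15)/6 = 54/6 = 9; σ²_E = ((15−7)/6)² = 1.778
te_F = (12 + 4·13 + 14)/6 = 78/6 = 13; σ²_F = ((14−12)/6)² = 0.111
te_G = (6 + 4·7 + 20)/6 = 54/6 = 9; σ²_G = ((20−6)/6)² = 5.444

Forward pass:
ES_A = 0; EF_A = 14
ES_B = 0; EF_B = 4
ES_C = max(EF_A=14, EF_B=4) = 14; EF_C = 14+5 = 19
ES_D = 14; EF_D = 14+13 = 27
ES_E = 4; EF_E = 4+9 = 13
ES_F = max(EF_B=4, EF_D=27) = 27; EF_F = 27+13 = 40
ES_G = max(EF_B=4, EF_C=19, EF_E=13, EF_F=40) = 40; EF_G = 40+9 = 49
Expected project duration μ = 49 weeks. Critical path: A → D → F → G.

Variance along critical path = 4.000 + 2.778 + 0.111 + 5.444 = 12.333; σ = √12.333 = 3.512 weeks.
Z = (45 − 49) / 3.512 = -1.139
P(T ≤ 45) = Φ(-1.139) ≈ 0.127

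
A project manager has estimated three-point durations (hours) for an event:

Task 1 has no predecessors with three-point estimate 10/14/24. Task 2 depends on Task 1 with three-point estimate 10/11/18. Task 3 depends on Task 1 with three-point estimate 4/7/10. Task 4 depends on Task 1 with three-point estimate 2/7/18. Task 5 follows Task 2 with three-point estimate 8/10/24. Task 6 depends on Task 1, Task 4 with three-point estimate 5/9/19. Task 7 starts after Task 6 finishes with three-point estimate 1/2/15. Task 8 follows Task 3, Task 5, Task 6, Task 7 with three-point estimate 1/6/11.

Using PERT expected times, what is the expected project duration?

45 hours

te_Task 1 = (10 + 4·14 + 24)/6 = 90/6 = 15
te_Task 2 = (10 + 4·11 + 18)/6 = 72/6 = 12
te_Task 3 = (4 + 4·7 + 10)/6 = 42/6 = 7
te_Task 4 = (2 + 4·7 + 18)/6 = 48/6 = 8
te_Task 5 = (8 + 4·10 + 24)/6 = 72/6 = 12
te_Task 6 = (5 + 4·9 + 19)/6 = 60/6 = 10
te_Task 7 = (1 + 4·2 + 15)/6 = 24/6 = 4
te_Task 8 = (1 + 4·6 + 11)/6 = 36/6 = 6

Forward pass:
ES_Task 1 = 0; EF_Task 1 = 15
ES_Task 2 = 15; EF_Task 2 = 15+12 = 27
ES_Task 3 = 15; EF_Task 3 = 15+7 = 22
ES_Task 4 = 15; EF_Task 4 = 15+8 = 23
ES_Task 5 = 27; EF_Task 5 = 27+12 = 39
ES_Task 6 = max(EF_Task 1=15, EF_Task 4=23) = 23; EF_Task 6 = 23+10 = 33
ES_Task 7 = 33; EF_Task 7 = 33+4 = 37
ES_Task 8 = max(EF_Task 3=22, EF_Task 5=39, EF_Task 6=33, EF_Task 7=37) = 39; EF_Task 8 = 39+6 = 45
Expected project duration μ = 45 hours. Critical path: Task 1 → Task 2 → Task 5 → Task 8.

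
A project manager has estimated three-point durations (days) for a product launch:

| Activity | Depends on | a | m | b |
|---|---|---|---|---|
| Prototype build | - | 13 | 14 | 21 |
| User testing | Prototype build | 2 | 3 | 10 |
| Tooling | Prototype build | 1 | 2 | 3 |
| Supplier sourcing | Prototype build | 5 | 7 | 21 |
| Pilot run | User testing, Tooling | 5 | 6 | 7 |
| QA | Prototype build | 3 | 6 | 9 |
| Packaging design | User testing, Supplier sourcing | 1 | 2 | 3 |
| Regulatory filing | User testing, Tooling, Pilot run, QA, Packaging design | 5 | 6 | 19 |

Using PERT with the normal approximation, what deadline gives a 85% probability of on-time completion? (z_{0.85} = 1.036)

te_Prototype build = (13 + 4·14 + 21)/6 = 90/6 = 15; σ²_Prototype build = ((21−13)/6)² = 1.778
te_User testing = (2 + 4·3 + 10)/6 = 24/6 = 4; σ²_User testing = ((10−2)/6)² = 1.778
te_Tooling = (1 + 4·2 + 3)/6 = 12/6 = 2; σ²_Tooling = ((3−1)/6)² = 0.111
te_Supplier sourcing = (5 + 4·7 + 21)/6 = 54/6 = 9; σ²_Supplier sourcing = ((21−5)/6)² = 7.111
te_Pilot run = (5 + 4·6 + 7)/6 = 36/6 = 6; σ²_Pilot run = ((7−5)/6)² = 0.111
te_QA = (3 + 4·6 + 9)/6 = 36/6 = 6; σ²_QA = ((9−3)/6)² = 1.000
te_Packaging design = (1 + 4·2 + 3)/6 = 12/6 = 2; σ²_Packaging design = ((3−1)/6)² = 0.111
te_Regulatory filing = (5 + 4·6 + 19)/6 = 48/6 = 8; σ²_Regulatory filing = ((19−5)/6)² = 5.444

Forward pass:
ES_Prototype build = 0; EF_Prototype build = 15
ES_User testing = 15; EF_User testing = 15+4 = 19
ES_Tooling = 15; EF_Tooling = 15+2 = 17
ES_Supplier sourcing = 15; EF_Supplier sourcing = 15+9 = 24
ES_Pilot run = max(EF_User testing=19, EF_Tooling=17) = 19; EF_Pilot run = 19+6 = 25
ES_QA = 15; EF_QA = 15+6 = 21
ES_Packaging design = max(EF_User testing=19, EF_Supplier sourcing=24) = 24; EF_Packaging design = 24+2 = 26
ES_Regulatory filing = max(EF_User testing=19, EF_Tooling=17, EF_Pilot run=25, EF_QA=21, EF_Packaging design=26) = 26; EF_Regulatory filing = 26+8 = 34
Expected project duration μ = 34 days. Critical path: Prototype build → Supplier sourcing → Packaging design → Regulatory filing.

Variance along critical path = 1.778 + 7.111 + 0.111 + 5.444 = 14.444; σ = 3.801 days.
D = μ + z·σ = 34 + 1.036·3.801 = 37.9 days

37.9 days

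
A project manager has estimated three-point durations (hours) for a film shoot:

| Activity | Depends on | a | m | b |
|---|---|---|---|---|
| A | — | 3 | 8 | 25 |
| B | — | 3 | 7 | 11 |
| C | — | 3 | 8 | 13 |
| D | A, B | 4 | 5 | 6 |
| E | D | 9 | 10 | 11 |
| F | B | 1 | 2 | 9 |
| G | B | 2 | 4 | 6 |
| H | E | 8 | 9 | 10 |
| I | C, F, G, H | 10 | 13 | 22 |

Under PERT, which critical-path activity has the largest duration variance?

A

te_A = (3 + 4·8 + 25)/6 = 60/6 = 10; σ²_A = ((25−3)/6)² = 13.444
te_B = (3 + 4·7 + 11)/6 = 42/6 = 7; σ²_B = ((11−3)/6)² = 1.778
te_C = (3 + 4·8 + 13)/6 = 48/6 = 8; σ²_C = ((13−3)/6)² = 2.778
te_D = (4 + 4·5 + 6)/6 = 30/6 = 5; σ²_D = ((6−4)/6)² = 0.111
te_E = (9 + 4·10 + 11)/6 = 60/6 = 10; σ²_E = ((11−9)/6)² = 0.111
te_F = (1 + 4·2 + 9)/6 = 18/6 = 3; σ²_F = ((9−1)/6)² = 1.778
te_G = (2 + 4·4 + 6)/6 = 24/6 = 4; σ²_G = ((6−2)/6)² = 0.444
te_H = (8 + 4·9 + 10)/6 = 54/6 = 9; σ²_H = ((10−8)/6)² = 0.111
te_I = (10 + 4·13 + 22)/6 = 84/6 = 14; σ²_I = ((22−10)/6)² = 4.000

Forward pass:
ES_A = 0; EF_A = 10
ES_B = 0; EF_B = 7
ES_C = 0; EF_C = 8
ES_D = max(EF_A=10, EF_B=7) = 10; EF_D = 10+5 = 15
ES_E = 15; EF_E = 15+10 = 25
ES_F = 7; EF_F = 7+3 = 10
ES_G = 7; EF_G = 7+4 = 11
ES_H = 25; EF_H = 25+9 = 34
ES_I = max(EF_C=8, EF_F=10, EF_G=11, EF_H=34) = 34; EF_I = 34+14 = 48
Expected project duration μ = 48 hours. Critical path: A → D → E → H → I.

Variances on critical path: σ²_A=13.444, σ²_D=0.111, σ²_E=0.111, σ²_H=0.111, σ²_I=4.000.
Largest is σ²_A = 13.444.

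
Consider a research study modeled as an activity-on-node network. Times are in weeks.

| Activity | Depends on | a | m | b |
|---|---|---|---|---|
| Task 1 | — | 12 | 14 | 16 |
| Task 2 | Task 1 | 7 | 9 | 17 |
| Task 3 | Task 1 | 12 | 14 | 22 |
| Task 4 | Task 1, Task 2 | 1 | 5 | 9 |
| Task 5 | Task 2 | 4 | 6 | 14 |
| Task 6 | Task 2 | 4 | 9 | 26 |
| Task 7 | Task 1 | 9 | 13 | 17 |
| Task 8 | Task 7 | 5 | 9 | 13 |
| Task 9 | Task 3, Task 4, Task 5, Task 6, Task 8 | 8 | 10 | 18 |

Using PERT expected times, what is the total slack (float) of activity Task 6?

1 weeks

te_Task 1 = (12 + 4·14 + 16)/6 = 84/6 = 14
te_Task 2 = (7 + 4·9 + 17)/6 = 60/6 = 10
te_Task 3 = (12 + 4·14 + 22)/6 = 90/6 = 15
te_Task 4 = (1 + 4·5 + 9)/6 = 30/6 = 5
te_Task 5 = (4 + 4·6 + 14)/6 = 42/6 = 7
te_Task 6 = (4 + 4·9 + 26)/6 = 66/6 = 11
te_Task 7 = (9 + 4·13 + 17)/6 = 78/6 = 13
te_Task 8 = (5 + 4·9 + 13)/6 = 54/6 = 9
te_Task 9 = (8 + 4·10 + 18)/6 = 66/6 = 11

Forward pass:
ES_Task 1 = 0; EF_Task 1 = 14
ES_Task 2 = 14; EF_Task 2 = 14+10 = 24
ES_Task 3 = 14; EF_Task 3 = 14+15 = 29
ES_Task 4 = max(EF_Task 1=14, EF_Task 2=24) = 24; EF_Task 4 = 24+5 = 29
ES_Task 5 = 24; EF_Task 5 = 24+7 = 31
ES_Task 6 = 24; EF_Task 6 = 24+11 = 35
ES_Task 7 = 14; EF_Task 7 = 14+13 = 27
ES_Task 8 = 27; EF_Task 8 = 27+9 = 36
ES_Task 9 = max(EF_Task 3=29, EF_Task 4=29, EF_Task 5=31, EF_Task 6=35, EF_Task 8=36) = 36; EF_Task 9 = 36+11 = 47
Expected project duration μ = 47 weeks. Critical path: Task 1 → Task 7 → Task 8 → Task 9.

Backward pass:
LF_Task 9 = 47; LS_Task 9 = 47−11 = 36
LF_Task 8 = LS_Task 9 = 36; LS_Task 8 = 36−9 = 27
LF_Task 7 = LS_Task 8 = 27; LS_Task 7 = 27−13 = 14
LF_Task 6 = LS_Task 9 = 36; LS_Task 6 = 36−11 = 25
LF_Task 5 = LS_Task 9 = 36; LS_Task 5 = 36−7 = 29
LF_Task 4 = LS_Task 9 = 36; LS_Task 4 = 36−5 = 31
LF_Task 3 = LS_Task 9 = 36; LS_Task 3 = 36−15 = 21
LF_Task 2 = min(LS_Task 4=31, LS_Task 5=29, LS_Task 6=25) = 25; LS_Task 2 = 25−10 = 15
LF_Task 1 = min(LS_Task 2=15, LS_Task 3=21, LS_Task 4=31, LS_Task 7=14) = 14; LS_Task 1 = 14−14 = 0
Slack_Task 6 = LS_Task 6 − ES_Task 6 = 25 − 24 = 1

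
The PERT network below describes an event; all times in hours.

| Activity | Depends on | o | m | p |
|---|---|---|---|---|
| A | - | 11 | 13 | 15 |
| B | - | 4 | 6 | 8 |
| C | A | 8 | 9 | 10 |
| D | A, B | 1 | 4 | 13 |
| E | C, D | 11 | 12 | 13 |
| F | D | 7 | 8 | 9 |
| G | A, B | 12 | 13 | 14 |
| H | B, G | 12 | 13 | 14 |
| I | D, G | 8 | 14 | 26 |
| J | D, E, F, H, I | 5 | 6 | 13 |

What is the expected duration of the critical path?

48 hours

te_A = (11 + 4·13 + 15)/6 = 78/6 = 13
te_B = (4 + 4·6 + 8)/6 = 36/6 = 6
te_C = (8 + 4·9 + 10)/6 = 54/6 = 9
te_D = (1 + 4·4 + 13)/6 = 30/6 = 5
te_E = (11 + 4·12 + 13)/6 = 72/6 = 12
te_F = (7 + 4·8 + 9)/6 = 48/6 = 8
te_G = (12 + 4·13 + 14)/6 = 78/6 = 13
te_H = (12 + 4·13 + 14)/6 = 78/6 = 13
te_I = (8 + 4·14 + 26)/6 = 90/6 = 15
te_J = (5 + 4·6 + 13)/6 = 42/6 = 7

Forward pass:
ES_A = 0; EF_A = 13
ES_B = 0; EF_B = 6
ES_C = 13; EF_C = 13+9 = 22
ES_D = max(EF_A=13, EF_B=6) = 13; EF_D = 13+5 = 18
ES_E = max(EF_C=22, EF_D=18) = 22; EF_E = 22+12 = 34
ES_F = 18; EF_F = 18+8 = 26
ES_G = max(EF_A=13, EF_B=6) = 13; EF_G = 13+13 = 26
ES_H = max(EF_B=6, EF_G=26) = 26; EF_H = 26+13 = 39
ES_I = max(EF_D=18, EF_G=26) = 26; EF_I = 26+15 = 41
ES_J = max(EF_D=18, EF_E=34, EF_F=26, EF_H=39, EF_I=41) = 41; EF_J = 41+7 = 48
Expected project duration μ = 48 hours. Critical path: A → G → I → J.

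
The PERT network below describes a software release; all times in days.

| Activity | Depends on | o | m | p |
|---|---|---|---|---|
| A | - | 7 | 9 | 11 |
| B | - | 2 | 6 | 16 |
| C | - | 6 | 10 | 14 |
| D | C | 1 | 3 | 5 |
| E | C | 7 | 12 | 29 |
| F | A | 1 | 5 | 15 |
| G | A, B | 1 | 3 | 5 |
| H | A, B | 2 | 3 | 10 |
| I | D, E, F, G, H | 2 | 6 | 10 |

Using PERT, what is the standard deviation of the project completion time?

4.12 days

te_A = (7 + 4·9 + 11)/6 = 54/6 = 9; σ²_A = ((11−7)/6)² = 0.444
te_B = (2 + 4·6 + 16)/6 = 42/6 = 7; σ²_B = ((16−2)/6)² = 5.444
te_C = (6 + 4·10 + 14)/6 = 60/6 = 10; σ²_C = ((14−6)/6)² = 1.778
te_D = (1 + 4·3 + 5)/6 = 18/6 = 3; σ²_D = ((5−1)/6)² = 0.444
te_E = (7 + 4·12 + 29)/6 = 84/6 = 14; σ²_E = ((29−7)/6)² = 13.444
te_F = (1 + 4·5 + 15)/6 = 36/6 = 6; σ²_F = ((15−1)/6)² = 5.444
te_G = (1 + 4·3 + 5)/6 = 18/6 = 3; σ²_G = ((5−1)/6)² = 0.444
te_H = (2 + 4·3 + 10)/6 = 24/6 = 4; σ²_H = ((10−2)/6)² = 1.778
te_I = (2 + 4·6 + 10)/6 = 36/6 = 6; σ²_I = ((10−2)/6)² = 1.778

Forward pass:
ES_A = 0; EF_A = 9
ES_B = 0; EF_B = 7
ES_C = 0; EF_C = 10
ES_D = 10; EF_D = 10+3 = 13
ES_E = 10; EF_E = 10+14 = 24
ES_F = 9; EF_F = 9+6 = 15
ES_G = max(EF_A=9, EF_B=7) = 9; EF_G = 9+3 = 12
ES_H = max(EF_A=9, EF_B=7) = 9; EF_H = 9+4 = 13
ES_I = max(EF_D=13, EF_E=24, EF_F=15, EF_G=12, EF_H=13) = 24; EF_I = 24+6 = 30
Expected project duration μ = 30 days. Critical path: C → E → I.

Variance along critical path = 1.778 + 13.444 + 1.778 = 17.000
σ = √17.000 = 4.123 days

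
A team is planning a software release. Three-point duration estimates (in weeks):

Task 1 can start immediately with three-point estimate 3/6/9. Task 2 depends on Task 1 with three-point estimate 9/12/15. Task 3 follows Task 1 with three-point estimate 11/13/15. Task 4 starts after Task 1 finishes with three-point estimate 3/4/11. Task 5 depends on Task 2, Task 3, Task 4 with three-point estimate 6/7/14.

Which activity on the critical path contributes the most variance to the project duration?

Task 5

te_Task 1 = (3 + 4·6 + 9)/6 = 36/6 = 6; σ²_Task 1 = ((9−3)/6)² = 1.000
te_Task 2 = (9 + 4·12 + 15)/6 = 72/6 = 12; σ²_Task 2 = ((15−9)/6)² = 1.000
te_Task 3 = (11 + 4·13 + 15)/6 = 78/6 = 13; σ²_Task 3 = ((15−11)/6)² = 0.444
te_Task 4 = (3 + 4·4 + 11)/6 = 30/6 = 5; σ²_Task 4 = ((11−3)/6)² = 1.778
te_Task 5 = (6 + 4·7 + 14)/6 = 48/6 = 8; σ²_Task 5 = ((14−6)/6)² = 1.778

Forward pass:
ES_Task 1 = 0; EF_Task 1 = 6
ES_Task 2 = 6; EF_Task 2 = 6+12 = 18
ES_Task 3 = 6; EF_Task 3 = 6+13 = 19
ES_Task 4 = 6; EF_Task 4 = 6+5 = 11
ES_Task 5 = max(EF_Task 2=18, EF_Task 3=19, EF_Task 4=11) = 19; EF_Task 5 = 19+8 = 27
Expected project duration μ = 27 weeks. Critical path: Task 1 → Task 3 → Task 5.

Variances on critical path: σ²_Task 1=1.000, σ²_Task 3=0.444, σ²_Task 5=1.778.
Largest is σ²_Task 5 = 1.778.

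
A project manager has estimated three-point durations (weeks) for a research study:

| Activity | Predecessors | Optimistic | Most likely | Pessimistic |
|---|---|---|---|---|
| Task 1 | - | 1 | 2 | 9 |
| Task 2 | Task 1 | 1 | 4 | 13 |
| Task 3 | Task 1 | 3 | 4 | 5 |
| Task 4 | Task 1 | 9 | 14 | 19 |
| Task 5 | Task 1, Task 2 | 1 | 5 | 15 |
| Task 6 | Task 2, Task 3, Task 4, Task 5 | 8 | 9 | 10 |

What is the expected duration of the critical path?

te_Task 1 = (1 + 4·2 + 9)/6 = 18/6 = 3
te_Task 2 = (1 + 4·4 + 13)/6 = 30/6 = 5
te_Task 3 = (3 + 4·4 + 5)/6 = 24/6 = 4
te_Task 4 = (9 + 4·14 + 19)/6 = 84/6 = 14
te_Task 5 = (1 + 4·5 + 15)/6 = 36/6 = 6
te_Task 6 = (8 + 4·9 + 10)/6 = 54/6 = 9

Forward pass:
ES_Task 1 = 0; EF_Task 1 = 3
ES_Task 2 = 3; EF_Task 2 = 3+5 = 8
ES_Task 3 = 3; EF_Task 3 = 3+4 = 7
ES_Task 4 = 3; EF_Task 4 = 3+14 = 17
ES_Task 5 = max(EF_Task 1=3, EF_Task 2=8) = 8; EF_Task 5 = 8+6 = 14
ES_Task 6 = max(EF_Task 2=8, EF_Task 3=7, EF_Task 4=17, EF_Task 5=14) = 17; EF_Task 6 = 17+9 = 26
Expected project duration μ = 26 weeks. Critical path: Task 1 → Task 4 → Task 6.

26 weeks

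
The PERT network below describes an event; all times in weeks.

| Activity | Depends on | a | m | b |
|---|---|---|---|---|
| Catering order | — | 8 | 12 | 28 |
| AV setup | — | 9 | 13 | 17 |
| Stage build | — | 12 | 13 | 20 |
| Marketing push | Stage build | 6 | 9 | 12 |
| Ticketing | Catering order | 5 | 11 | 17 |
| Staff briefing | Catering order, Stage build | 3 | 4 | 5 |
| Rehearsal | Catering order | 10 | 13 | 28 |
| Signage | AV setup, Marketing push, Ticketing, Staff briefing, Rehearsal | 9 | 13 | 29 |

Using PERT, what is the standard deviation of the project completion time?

te_Catering order = (8 + 4·12 + 28)/6 = 84/6 = 14; σ²_Catering order = ((28−8)/6)² = 11.111
te_AV setup = (9 + 4·13 + 17)/6 = 78/6 = 13; σ²_AV setup = ((17−9)/6)² = 1.778
te_Stage build = (12 + 4·13 + 20)/6 = 84/6 = 14; σ²_Stage build = ((20−12)/6)² = 1.778
te_Marketing push = (6 + 4·9 + 12)/6 = 54/6 = 9; σ²_Marketing push = ((12−6)/6)² = 1.000
te_Ticketing = (5 + 4·11 + 17)/6 = 66/6 = 11; σ²_Ticketing = ((17−5)/6)² = 4.000
te_Staff briefing = (3 + 4·4 + 5)/6 = 24/6 = 4; σ²_Staff briefing = ((5−3)/6)² = 0.111
te_Rehearsal = (10 + 4·13 + 28)/6 = 90/6 = 15; σ²_Rehearsal = ((28−10)/6)² = 9.000
te_Signage = (9 + 4·13 + 29)/6 = 90/6 = 15; σ²_Signage = ((29−9)/6)² = 11.111

Forward pass:
ES_Catering order = 0; EF_Catering order = 14
ES_AV setup = 0; EF_AV setup = 13
ES_Stage build = 0; EF_Stage build = 14
ES_Marketing push = 14; EF_Marketing push = 14+9 = 23
ES_Ticketing = 14; EF_Ticketing = 14+11 = 25
ES_Staff briefing = max(EF_Catering order=14, EF_Stage build=14) = 14; EF_Staff briefing = 14+4 = 18
ES_Rehearsal = 14; EF_Rehearsal = 14+15 = 29
ES_Signage = max(EF_AV setup=13, EF_Marketing push=23, EF_Ticketing=25, EF_Staff briefing=18, EF_Rehearsal=29) = 29; EF_Signage = 29+15 = 44
Expected project duration μ = 44 weeks. Critical path: Catering order → Rehearsal → Signage.

Variance along critical path = 11.111 + 9.000 + 11.111 = 31.222
σ = √31.222 = 5.588 weeks

5.59 weeks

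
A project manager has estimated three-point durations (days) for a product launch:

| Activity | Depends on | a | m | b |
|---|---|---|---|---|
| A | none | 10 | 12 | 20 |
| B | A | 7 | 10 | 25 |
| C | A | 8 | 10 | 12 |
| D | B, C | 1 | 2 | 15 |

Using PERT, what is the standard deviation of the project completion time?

4.15 days

te_A = (10 + 4·12 + 20)/6 = 78/6 = 13; σ²_A = ((20−10)/6)² = 2.778
te_B = (7 + 4·10 + 25)/6 = 72/6 = 12; σ²_B = ((25−7)/6)² = 9.000
te_C = (8 + 4·10 + 12)/6 = 60/6 = 10; σ²_C = ((12−8)/6)² = 0.444
te_D = (1 + 4·2 + 15)/6 = 24/6 = 4; σ²_D = ((15−1)/6)² = 5.444

Forward pass:
ES_A = 0; EF_A = 13
ES_B = 13; EF_B = 13+12 = 25
ES_C = 13; EF_C = 13+10 = 23
ES_D = max(EF_B=25, EF_C=23) = 25; EF_D = 25+4 = 29
Expected project duration μ = 29 days. Critical path: A → B → D.

Variance along critical path = 2.778 + 9.000 + 5.444 = 17.222
σ = √17.222 = 4.150 days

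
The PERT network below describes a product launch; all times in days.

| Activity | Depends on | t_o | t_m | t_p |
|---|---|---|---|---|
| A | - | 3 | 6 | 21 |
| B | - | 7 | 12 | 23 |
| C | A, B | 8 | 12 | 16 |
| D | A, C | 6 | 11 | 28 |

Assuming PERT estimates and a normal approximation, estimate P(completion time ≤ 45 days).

0.931

te_A = (3 + 4·6 + 21)/6 = 48/6 = 8; σ²_A = ((21−3)/6)² = 9.000
te_B = (7 + 4·12 + 23)/6 = 78/6 = 13; σ²_B = ((23−7)/6)² = 7.111
te_C = (8 + 4·12 + 16)/6 = 72/6 = 12; σ²_C = ((16−8)/6)² = 1.778
te_D = (6 + 4·11 + 28)/6 = 78/6 = 13; σ²_D = ((28−6)/6)² = 13.444

Forward pass:
ES_A = 0; EF_A = 8
ES_B = 0; EF_B = 13
ES_C = max(EF_A=8, EF_B=13) = 13; EF_C = 13+12 = 25
ES_D = max(EF_A=8, EF_C=25) = 25; EF_D = 25+13 = 38
Expected project duration μ = 38 days. Critical path: B → C → D.

Variance along critical path = 7.111 + 1.778 + 13.444 = 22.333; σ = √22.333 = 4.726 days.
Z = (45 − 38) / 4.726 = 1.481
P(T ≤ 45) = Φ(1.481) ≈ 0.931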